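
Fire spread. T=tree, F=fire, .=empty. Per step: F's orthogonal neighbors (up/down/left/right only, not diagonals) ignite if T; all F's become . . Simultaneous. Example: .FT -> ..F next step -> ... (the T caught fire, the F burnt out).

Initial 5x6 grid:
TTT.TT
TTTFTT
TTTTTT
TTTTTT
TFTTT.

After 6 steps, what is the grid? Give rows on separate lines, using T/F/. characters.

Step 1: 6 trees catch fire, 2 burn out
  TTT.TT
  TTF.FT
  TTTFTT
  TFTTTT
  F.FTT.
Step 2: 11 trees catch fire, 6 burn out
  TTF.FT
  TF...F
  TFF.FT
  F.FFTT
  ...FT.
Step 3: 7 trees catch fire, 11 burn out
  TF...F
  F.....
  F....F
  ....FT
  ....F.
Step 4: 2 trees catch fire, 7 burn out
  F.....
  ......
  ......
  .....F
  ......
Step 5: 0 trees catch fire, 2 burn out
  ......
  ......
  ......
  ......
  ......
Step 6: 0 trees catch fire, 0 burn out
  ......
  ......
  ......
  ......
  ......

......
......
......
......
......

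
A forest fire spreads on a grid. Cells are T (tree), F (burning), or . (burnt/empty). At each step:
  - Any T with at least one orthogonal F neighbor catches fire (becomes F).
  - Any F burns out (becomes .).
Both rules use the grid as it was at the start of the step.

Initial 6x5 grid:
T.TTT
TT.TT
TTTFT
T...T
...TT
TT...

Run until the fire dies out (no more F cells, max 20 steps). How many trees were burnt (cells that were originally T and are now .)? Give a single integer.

Answer: 16

Derivation:
Step 1: +3 fires, +1 burnt (F count now 3)
Step 2: +4 fires, +3 burnt (F count now 4)
Step 3: +5 fires, +4 burnt (F count now 5)
Step 4: +3 fires, +5 burnt (F count now 3)
Step 5: +1 fires, +3 burnt (F count now 1)
Step 6: +0 fires, +1 burnt (F count now 0)
Fire out after step 6
Initially T: 18, now '.': 28
Total burnt (originally-T cells now '.'): 16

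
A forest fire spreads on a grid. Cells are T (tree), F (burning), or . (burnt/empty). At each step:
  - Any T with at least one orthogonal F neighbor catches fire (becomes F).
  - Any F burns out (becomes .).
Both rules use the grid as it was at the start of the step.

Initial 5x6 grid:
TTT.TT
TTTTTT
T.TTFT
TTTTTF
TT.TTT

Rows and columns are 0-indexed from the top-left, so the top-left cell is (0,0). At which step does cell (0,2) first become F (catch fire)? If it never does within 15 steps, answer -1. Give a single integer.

Step 1: cell (0,2)='T' (+5 fires, +2 burnt)
Step 2: cell (0,2)='T' (+6 fires, +5 burnt)
Step 3: cell (0,2)='T' (+4 fires, +6 burnt)
Step 4: cell (0,2)='F' (+3 fires, +4 burnt)
  -> target ignites at step 4
Step 5: cell (0,2)='.' (+4 fires, +3 burnt)
Step 6: cell (0,2)='.' (+3 fires, +4 burnt)
Step 7: cell (0,2)='.' (+0 fires, +3 burnt)
  fire out at step 7

4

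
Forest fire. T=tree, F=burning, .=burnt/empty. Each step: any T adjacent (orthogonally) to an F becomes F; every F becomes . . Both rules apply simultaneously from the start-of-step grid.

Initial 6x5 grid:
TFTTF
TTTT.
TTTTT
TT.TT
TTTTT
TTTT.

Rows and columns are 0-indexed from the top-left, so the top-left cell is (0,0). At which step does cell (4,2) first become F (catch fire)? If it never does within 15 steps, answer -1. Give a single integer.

Step 1: cell (4,2)='T' (+4 fires, +2 burnt)
Step 2: cell (4,2)='T' (+4 fires, +4 burnt)
Step 3: cell (4,2)='T' (+4 fires, +4 burnt)
Step 4: cell (4,2)='T' (+4 fires, +4 burnt)
Step 5: cell (4,2)='F' (+5 fires, +4 burnt)
  -> target ignites at step 5
Step 6: cell (4,2)='.' (+4 fires, +5 burnt)
Step 7: cell (4,2)='.' (+0 fires, +4 burnt)
  fire out at step 7

5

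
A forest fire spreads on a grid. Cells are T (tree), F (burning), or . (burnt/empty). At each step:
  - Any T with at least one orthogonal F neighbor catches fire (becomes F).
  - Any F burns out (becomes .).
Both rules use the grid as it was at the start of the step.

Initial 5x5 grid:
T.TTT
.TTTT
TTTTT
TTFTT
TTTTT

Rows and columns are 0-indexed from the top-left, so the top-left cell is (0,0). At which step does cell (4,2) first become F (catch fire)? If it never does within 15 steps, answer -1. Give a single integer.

Step 1: cell (4,2)='F' (+4 fires, +1 burnt)
  -> target ignites at step 1
Step 2: cell (4,2)='.' (+7 fires, +4 burnt)
Step 3: cell (4,2)='.' (+7 fires, +7 burnt)
Step 4: cell (4,2)='.' (+2 fires, +7 burnt)
Step 5: cell (4,2)='.' (+1 fires, +2 burnt)
Step 6: cell (4,2)='.' (+0 fires, +1 burnt)
  fire out at step 6

1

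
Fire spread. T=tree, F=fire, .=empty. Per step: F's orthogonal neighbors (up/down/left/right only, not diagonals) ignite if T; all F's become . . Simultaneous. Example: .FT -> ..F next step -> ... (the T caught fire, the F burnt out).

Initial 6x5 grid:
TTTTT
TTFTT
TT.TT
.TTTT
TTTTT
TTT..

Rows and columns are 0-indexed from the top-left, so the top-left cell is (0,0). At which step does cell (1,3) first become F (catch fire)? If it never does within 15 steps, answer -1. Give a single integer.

Step 1: cell (1,3)='F' (+3 fires, +1 burnt)
  -> target ignites at step 1
Step 2: cell (1,3)='.' (+6 fires, +3 burnt)
Step 3: cell (1,3)='.' (+6 fires, +6 burnt)
Step 4: cell (1,3)='.' (+4 fires, +6 burnt)
Step 5: cell (1,3)='.' (+4 fires, +4 burnt)
Step 6: cell (1,3)='.' (+2 fires, +4 burnt)
Step 7: cell (1,3)='.' (+0 fires, +2 burnt)
  fire out at step 7

1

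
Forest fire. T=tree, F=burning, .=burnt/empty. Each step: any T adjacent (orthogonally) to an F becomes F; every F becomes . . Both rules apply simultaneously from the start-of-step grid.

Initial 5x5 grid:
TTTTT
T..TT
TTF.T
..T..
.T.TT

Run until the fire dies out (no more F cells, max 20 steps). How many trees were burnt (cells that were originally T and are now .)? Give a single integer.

Answer: 12

Derivation:
Step 1: +2 fires, +1 burnt (F count now 2)
Step 2: +1 fires, +2 burnt (F count now 1)
Step 3: +1 fires, +1 burnt (F count now 1)
Step 4: +1 fires, +1 burnt (F count now 1)
Step 5: +1 fires, +1 burnt (F count now 1)
Step 6: +1 fires, +1 burnt (F count now 1)
Step 7: +1 fires, +1 burnt (F count now 1)
Step 8: +2 fires, +1 burnt (F count now 2)
Step 9: +1 fires, +2 burnt (F count now 1)
Step 10: +1 fires, +1 burnt (F count now 1)
Step 11: +0 fires, +1 burnt (F count now 0)
Fire out after step 11
Initially T: 15, now '.': 22
Total burnt (originally-T cells now '.'): 12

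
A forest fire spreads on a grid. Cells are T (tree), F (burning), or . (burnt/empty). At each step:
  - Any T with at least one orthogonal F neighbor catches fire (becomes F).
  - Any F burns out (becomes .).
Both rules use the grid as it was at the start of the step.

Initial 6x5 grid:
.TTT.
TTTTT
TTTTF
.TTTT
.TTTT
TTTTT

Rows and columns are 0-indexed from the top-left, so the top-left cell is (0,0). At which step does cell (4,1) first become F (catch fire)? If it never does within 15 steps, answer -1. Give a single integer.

Step 1: cell (4,1)='T' (+3 fires, +1 burnt)
Step 2: cell (4,1)='T' (+4 fires, +3 burnt)
Step 3: cell (4,1)='T' (+6 fires, +4 burnt)
Step 4: cell (4,1)='T' (+6 fires, +6 burnt)
Step 5: cell (4,1)='F' (+4 fires, +6 burnt)
  -> target ignites at step 5
Step 6: cell (4,1)='.' (+1 fires, +4 burnt)
Step 7: cell (4,1)='.' (+1 fires, +1 burnt)
Step 8: cell (4,1)='.' (+0 fires, +1 burnt)
  fire out at step 8

5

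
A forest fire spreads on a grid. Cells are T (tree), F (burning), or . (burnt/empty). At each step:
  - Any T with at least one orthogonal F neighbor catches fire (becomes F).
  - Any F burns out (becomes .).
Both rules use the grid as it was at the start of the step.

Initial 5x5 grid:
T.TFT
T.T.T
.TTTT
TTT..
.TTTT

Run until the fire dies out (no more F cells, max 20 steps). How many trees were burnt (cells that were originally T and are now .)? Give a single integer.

Answer: 15

Derivation:
Step 1: +2 fires, +1 burnt (F count now 2)
Step 2: +2 fires, +2 burnt (F count now 2)
Step 3: +2 fires, +2 burnt (F count now 2)
Step 4: +3 fires, +2 burnt (F count now 3)
Step 5: +2 fires, +3 burnt (F count now 2)
Step 6: +3 fires, +2 burnt (F count now 3)
Step 7: +1 fires, +3 burnt (F count now 1)
Step 8: +0 fires, +1 burnt (F count now 0)
Fire out after step 8
Initially T: 17, now '.': 23
Total burnt (originally-T cells now '.'): 15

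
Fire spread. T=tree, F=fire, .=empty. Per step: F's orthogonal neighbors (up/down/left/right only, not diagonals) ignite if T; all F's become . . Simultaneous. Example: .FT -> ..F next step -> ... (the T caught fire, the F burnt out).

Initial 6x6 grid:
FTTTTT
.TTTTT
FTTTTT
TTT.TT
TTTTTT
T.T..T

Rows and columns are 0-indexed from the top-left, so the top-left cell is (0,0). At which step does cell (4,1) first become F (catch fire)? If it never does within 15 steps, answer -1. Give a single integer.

Step 1: cell (4,1)='T' (+3 fires, +2 burnt)
Step 2: cell (4,1)='T' (+5 fires, +3 burnt)
Step 3: cell (4,1)='F' (+6 fires, +5 burnt)
  -> target ignites at step 3
Step 4: cell (4,1)='.' (+4 fires, +6 burnt)
Step 5: cell (4,1)='.' (+6 fires, +4 burnt)
Step 6: cell (4,1)='.' (+3 fires, +6 burnt)
Step 7: cell (4,1)='.' (+1 fires, +3 burnt)
Step 8: cell (4,1)='.' (+1 fires, +1 burnt)
Step 9: cell (4,1)='.' (+0 fires, +1 burnt)
  fire out at step 9

3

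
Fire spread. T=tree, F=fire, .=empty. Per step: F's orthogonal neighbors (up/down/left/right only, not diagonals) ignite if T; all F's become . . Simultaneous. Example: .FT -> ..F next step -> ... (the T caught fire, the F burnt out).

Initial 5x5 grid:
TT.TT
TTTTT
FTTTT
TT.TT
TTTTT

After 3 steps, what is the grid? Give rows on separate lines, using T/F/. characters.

Step 1: 3 trees catch fire, 1 burn out
  TT.TT
  FTTTT
  .FTTT
  FT.TT
  TTTTT
Step 2: 5 trees catch fire, 3 burn out
  FT.TT
  .FTTT
  ..FTT
  .F.TT
  FTTTT
Step 3: 4 trees catch fire, 5 burn out
  .F.TT
  ..FTT
  ...FT
  ...TT
  .FTTT

.F.TT
..FTT
...FT
...TT
.FTTT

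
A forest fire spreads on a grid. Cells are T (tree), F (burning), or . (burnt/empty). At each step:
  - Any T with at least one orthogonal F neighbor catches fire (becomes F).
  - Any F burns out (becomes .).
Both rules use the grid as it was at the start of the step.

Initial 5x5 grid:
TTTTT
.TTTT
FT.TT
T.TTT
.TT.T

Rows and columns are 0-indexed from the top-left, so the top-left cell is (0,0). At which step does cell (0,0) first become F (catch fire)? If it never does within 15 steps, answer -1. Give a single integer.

Step 1: cell (0,0)='T' (+2 fires, +1 burnt)
Step 2: cell (0,0)='T' (+1 fires, +2 burnt)
Step 3: cell (0,0)='T' (+2 fires, +1 burnt)
Step 4: cell (0,0)='F' (+3 fires, +2 burnt)
  -> target ignites at step 4
Step 5: cell (0,0)='.' (+3 fires, +3 burnt)
Step 6: cell (0,0)='.' (+3 fires, +3 burnt)
Step 7: cell (0,0)='.' (+2 fires, +3 burnt)
Step 8: cell (0,0)='.' (+2 fires, +2 burnt)
Step 9: cell (0,0)='.' (+1 fires, +2 burnt)
Step 10: cell (0,0)='.' (+0 fires, +1 burnt)
  fire out at step 10

4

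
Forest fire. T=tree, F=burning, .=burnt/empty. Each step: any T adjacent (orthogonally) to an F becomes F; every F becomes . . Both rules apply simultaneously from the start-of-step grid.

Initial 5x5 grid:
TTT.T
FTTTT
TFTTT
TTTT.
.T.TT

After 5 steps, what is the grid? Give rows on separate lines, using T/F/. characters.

Step 1: 5 trees catch fire, 2 burn out
  FTT.T
  .FTTT
  F.FTT
  TFTT.
  .T.TT
Step 2: 6 trees catch fire, 5 burn out
  .FT.T
  ..FTT
  ...FT
  F.FT.
  .F.TT
Step 3: 4 trees catch fire, 6 burn out
  ..F.T
  ...FT
  ....F
  ...F.
  ...TT
Step 4: 2 trees catch fire, 4 burn out
  ....T
  ....F
  .....
  .....
  ...FT
Step 5: 2 trees catch fire, 2 burn out
  ....F
  .....
  .....
  .....
  ....F

....F
.....
.....
.....
....F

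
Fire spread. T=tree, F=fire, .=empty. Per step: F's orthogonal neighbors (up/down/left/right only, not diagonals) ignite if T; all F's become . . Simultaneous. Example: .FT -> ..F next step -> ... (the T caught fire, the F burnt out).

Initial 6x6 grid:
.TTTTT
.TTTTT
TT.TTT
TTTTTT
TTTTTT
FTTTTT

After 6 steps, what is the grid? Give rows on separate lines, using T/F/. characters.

Step 1: 2 trees catch fire, 1 burn out
  .TTTTT
  .TTTTT
  TT.TTT
  TTTTTT
  FTTTTT
  .FTTTT
Step 2: 3 trees catch fire, 2 burn out
  .TTTTT
  .TTTTT
  TT.TTT
  FTTTTT
  .FTTTT
  ..FTTT
Step 3: 4 trees catch fire, 3 burn out
  .TTTTT
  .TTTTT
  FT.TTT
  .FTTTT
  ..FTTT
  ...FTT
Step 4: 4 trees catch fire, 4 burn out
  .TTTTT
  .TTTTT
  .F.TTT
  ..FTTT
  ...FTT
  ....FT
Step 5: 4 trees catch fire, 4 burn out
  .TTTTT
  .FTTTT
  ...TTT
  ...FTT
  ....FT
  .....F
Step 6: 5 trees catch fire, 4 burn out
  .FTTTT
  ..FTTT
  ...FTT
  ....FT
  .....F
  ......

.FTTTT
..FTTT
...FTT
....FT
.....F
......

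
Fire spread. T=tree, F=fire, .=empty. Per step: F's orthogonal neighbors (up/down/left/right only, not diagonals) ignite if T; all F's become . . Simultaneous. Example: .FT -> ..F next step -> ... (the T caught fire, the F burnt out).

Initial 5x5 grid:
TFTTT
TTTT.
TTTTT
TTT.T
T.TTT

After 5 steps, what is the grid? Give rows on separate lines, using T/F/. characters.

Step 1: 3 trees catch fire, 1 burn out
  F.FTT
  TFTT.
  TTTTT
  TTT.T
  T.TTT
Step 2: 4 trees catch fire, 3 burn out
  ...FT
  F.FT.
  TFTTT
  TTT.T
  T.TTT
Step 3: 5 trees catch fire, 4 burn out
  ....F
  ...F.
  F.FTT
  TFT.T
  T.TTT
Step 4: 3 trees catch fire, 5 burn out
  .....
  .....
  ...FT
  F.F.T
  T.TTT
Step 5: 3 trees catch fire, 3 burn out
  .....
  .....
  ....F
  ....T
  F.FTT

.....
.....
....F
....T
F.FTT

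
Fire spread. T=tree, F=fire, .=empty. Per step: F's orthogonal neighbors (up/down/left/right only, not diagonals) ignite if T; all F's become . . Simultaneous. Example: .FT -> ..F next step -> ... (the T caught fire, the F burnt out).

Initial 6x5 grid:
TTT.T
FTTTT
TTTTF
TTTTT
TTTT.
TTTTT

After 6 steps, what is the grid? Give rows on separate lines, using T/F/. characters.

Step 1: 6 trees catch fire, 2 burn out
  FTT.T
  .FTTF
  FTTF.
  TTTTF
  TTTT.
  TTTTT
Step 2: 8 trees catch fire, 6 burn out
  .FT.F
  ..FF.
  .FF..
  FTTF.
  TTTT.
  TTTTT
Step 3: 5 trees catch fire, 8 burn out
  ..F..
  .....
  .....
  .FF..
  FTTF.
  TTTTT
Step 4: 4 trees catch fire, 5 burn out
  .....
  .....
  .....
  .....
  .FF..
  FTTFT
Step 5: 3 trees catch fire, 4 burn out
  .....
  .....
  .....
  .....
  .....
  .FF.F
Step 6: 0 trees catch fire, 3 burn out
  .....
  .....
  .....
  .....
  .....
  .....

.....
.....
.....
.....
.....
.....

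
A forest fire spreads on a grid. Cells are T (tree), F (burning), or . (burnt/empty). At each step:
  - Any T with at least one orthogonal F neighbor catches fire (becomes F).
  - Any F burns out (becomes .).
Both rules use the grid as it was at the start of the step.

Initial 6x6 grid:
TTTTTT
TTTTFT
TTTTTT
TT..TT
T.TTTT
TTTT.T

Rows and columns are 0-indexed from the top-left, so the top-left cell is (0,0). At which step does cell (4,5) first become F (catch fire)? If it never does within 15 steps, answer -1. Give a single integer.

Step 1: cell (4,5)='T' (+4 fires, +1 burnt)
Step 2: cell (4,5)='T' (+6 fires, +4 burnt)
Step 3: cell (4,5)='T' (+5 fires, +6 burnt)
Step 4: cell (4,5)='F' (+5 fires, +5 burnt)
  -> target ignites at step 4
Step 5: cell (4,5)='.' (+6 fires, +5 burnt)
Step 6: cell (4,5)='.' (+2 fires, +6 burnt)
Step 7: cell (4,5)='.' (+2 fires, +2 burnt)
Step 8: cell (4,5)='.' (+1 fires, +2 burnt)
Step 9: cell (4,5)='.' (+0 fires, +1 burnt)
  fire out at step 9

4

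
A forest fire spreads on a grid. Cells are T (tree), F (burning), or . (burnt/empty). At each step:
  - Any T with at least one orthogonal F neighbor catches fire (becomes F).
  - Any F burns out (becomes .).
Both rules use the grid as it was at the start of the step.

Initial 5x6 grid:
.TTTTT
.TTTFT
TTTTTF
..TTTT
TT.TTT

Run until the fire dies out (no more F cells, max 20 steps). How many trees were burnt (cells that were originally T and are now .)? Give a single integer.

Answer: 21

Derivation:
Step 1: +5 fires, +2 burnt (F count now 5)
Step 2: +6 fires, +5 burnt (F count now 6)
Step 3: +5 fires, +6 burnt (F count now 5)
Step 4: +4 fires, +5 burnt (F count now 4)
Step 5: +1 fires, +4 burnt (F count now 1)
Step 6: +0 fires, +1 burnt (F count now 0)
Fire out after step 6
Initially T: 23, now '.': 28
Total burnt (originally-T cells now '.'): 21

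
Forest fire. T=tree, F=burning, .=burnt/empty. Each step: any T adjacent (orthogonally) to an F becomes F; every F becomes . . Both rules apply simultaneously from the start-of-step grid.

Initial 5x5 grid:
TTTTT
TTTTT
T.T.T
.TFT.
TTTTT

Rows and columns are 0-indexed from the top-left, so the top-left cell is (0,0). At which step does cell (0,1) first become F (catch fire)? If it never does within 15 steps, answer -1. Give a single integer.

Step 1: cell (0,1)='T' (+4 fires, +1 burnt)
Step 2: cell (0,1)='T' (+3 fires, +4 burnt)
Step 3: cell (0,1)='T' (+5 fires, +3 burnt)
Step 4: cell (0,1)='F' (+4 fires, +5 burnt)
  -> target ignites at step 4
Step 5: cell (0,1)='.' (+4 fires, +4 burnt)
Step 6: cell (0,1)='.' (+0 fires, +4 burnt)
  fire out at step 6

4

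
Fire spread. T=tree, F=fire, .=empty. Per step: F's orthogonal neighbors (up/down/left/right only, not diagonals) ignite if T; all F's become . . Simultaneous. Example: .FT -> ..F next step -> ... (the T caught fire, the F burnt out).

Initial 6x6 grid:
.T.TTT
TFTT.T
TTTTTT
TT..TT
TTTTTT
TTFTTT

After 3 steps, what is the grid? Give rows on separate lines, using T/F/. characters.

Step 1: 7 trees catch fire, 2 burn out
  .F.TTT
  F.FT.T
  TFTTTT
  TT..TT
  TTFTTT
  TF.FTT
Step 2: 8 trees catch fire, 7 burn out
  ...TTT
  ...F.T
  F.FTTT
  TF..TT
  TF.FTT
  F...FT
Step 3: 6 trees catch fire, 8 burn out
  ...FTT
  .....T
  ...FTT
  F...TT
  F...FT
  .....F

...FTT
.....T
...FTT
F...TT
F...FT
.....F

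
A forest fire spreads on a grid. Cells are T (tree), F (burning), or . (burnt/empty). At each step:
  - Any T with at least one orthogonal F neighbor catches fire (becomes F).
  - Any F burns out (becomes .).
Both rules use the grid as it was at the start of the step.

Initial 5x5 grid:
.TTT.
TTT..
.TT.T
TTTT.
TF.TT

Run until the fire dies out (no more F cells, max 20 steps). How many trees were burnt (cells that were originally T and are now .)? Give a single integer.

Answer: 15

Derivation:
Step 1: +2 fires, +1 burnt (F count now 2)
Step 2: +3 fires, +2 burnt (F count now 3)
Step 3: +3 fires, +3 burnt (F count now 3)
Step 4: +4 fires, +3 burnt (F count now 4)
Step 5: +2 fires, +4 burnt (F count now 2)
Step 6: +1 fires, +2 burnt (F count now 1)
Step 7: +0 fires, +1 burnt (F count now 0)
Fire out after step 7
Initially T: 16, now '.': 24
Total burnt (originally-T cells now '.'): 15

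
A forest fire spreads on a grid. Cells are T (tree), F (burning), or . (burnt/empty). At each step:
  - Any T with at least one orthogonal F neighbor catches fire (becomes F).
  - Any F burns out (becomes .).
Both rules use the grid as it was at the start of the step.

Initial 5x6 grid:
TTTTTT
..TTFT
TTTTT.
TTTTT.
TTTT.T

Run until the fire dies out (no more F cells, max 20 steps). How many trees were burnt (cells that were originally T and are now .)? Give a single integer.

Step 1: +4 fires, +1 burnt (F count now 4)
Step 2: +5 fires, +4 burnt (F count now 5)
Step 3: +3 fires, +5 burnt (F count now 3)
Step 4: +4 fires, +3 burnt (F count now 4)
Step 5: +4 fires, +4 burnt (F count now 4)
Step 6: +2 fires, +4 burnt (F count now 2)
Step 7: +1 fires, +2 burnt (F count now 1)
Step 8: +0 fires, +1 burnt (F count now 0)
Fire out after step 8
Initially T: 24, now '.': 29
Total burnt (originally-T cells now '.'): 23

Answer: 23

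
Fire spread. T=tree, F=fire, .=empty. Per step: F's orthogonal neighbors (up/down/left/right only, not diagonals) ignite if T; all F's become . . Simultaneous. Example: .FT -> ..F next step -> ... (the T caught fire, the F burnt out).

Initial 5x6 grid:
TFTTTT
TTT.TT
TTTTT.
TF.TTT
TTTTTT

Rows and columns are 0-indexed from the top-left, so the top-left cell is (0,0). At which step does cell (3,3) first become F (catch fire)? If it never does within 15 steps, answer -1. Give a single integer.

Step 1: cell (3,3)='T' (+6 fires, +2 burnt)
Step 2: cell (3,3)='T' (+7 fires, +6 burnt)
Step 3: cell (3,3)='T' (+3 fires, +7 burnt)
Step 4: cell (3,3)='F' (+5 fires, +3 burnt)
  -> target ignites at step 4
Step 5: cell (3,3)='.' (+3 fires, +5 burnt)
Step 6: cell (3,3)='.' (+1 fires, +3 burnt)
Step 7: cell (3,3)='.' (+0 fires, +1 burnt)
  fire out at step 7

4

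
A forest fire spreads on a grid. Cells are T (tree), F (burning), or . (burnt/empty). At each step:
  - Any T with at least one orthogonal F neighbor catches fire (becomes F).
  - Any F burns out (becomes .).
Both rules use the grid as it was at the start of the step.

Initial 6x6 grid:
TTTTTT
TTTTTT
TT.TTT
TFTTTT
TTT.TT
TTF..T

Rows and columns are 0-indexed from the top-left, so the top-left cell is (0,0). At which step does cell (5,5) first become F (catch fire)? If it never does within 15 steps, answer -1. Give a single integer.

Step 1: cell (5,5)='T' (+6 fires, +2 burnt)
Step 2: cell (5,5)='T' (+5 fires, +6 burnt)
Step 3: cell (5,5)='T' (+5 fires, +5 burnt)
Step 4: cell (5,5)='T' (+6 fires, +5 burnt)
Step 5: cell (5,5)='T' (+4 fires, +6 burnt)
Step 6: cell (5,5)='F' (+3 fires, +4 burnt)
  -> target ignites at step 6
Step 7: cell (5,5)='.' (+1 fires, +3 burnt)
Step 8: cell (5,5)='.' (+0 fires, +1 burnt)
  fire out at step 8

6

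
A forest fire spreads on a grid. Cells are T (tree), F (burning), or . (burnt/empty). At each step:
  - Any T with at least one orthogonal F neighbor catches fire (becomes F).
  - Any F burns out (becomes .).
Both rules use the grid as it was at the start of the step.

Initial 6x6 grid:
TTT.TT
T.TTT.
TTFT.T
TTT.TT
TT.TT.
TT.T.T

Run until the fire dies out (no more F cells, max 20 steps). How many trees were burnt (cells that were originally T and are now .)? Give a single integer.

Step 1: +4 fires, +1 burnt (F count now 4)
Step 2: +4 fires, +4 burnt (F count now 4)
Step 3: +5 fires, +4 burnt (F count now 5)
Step 4: +4 fires, +5 burnt (F count now 4)
Step 5: +2 fires, +4 burnt (F count now 2)
Step 6: +0 fires, +2 burnt (F count now 0)
Fire out after step 6
Initially T: 26, now '.': 29
Total burnt (originally-T cells now '.'): 19

Answer: 19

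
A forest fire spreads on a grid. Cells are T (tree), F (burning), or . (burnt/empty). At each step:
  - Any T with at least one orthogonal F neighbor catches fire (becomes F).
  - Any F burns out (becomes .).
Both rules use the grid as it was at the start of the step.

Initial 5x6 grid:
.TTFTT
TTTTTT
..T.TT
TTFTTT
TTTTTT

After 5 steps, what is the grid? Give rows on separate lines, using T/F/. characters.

Step 1: 7 trees catch fire, 2 burn out
  .TF.FT
  TTTFTT
  ..F.TT
  TF.FTT
  TTFTTT
Step 2: 8 trees catch fire, 7 burn out
  .F...F
  TTF.FT
  ....TT
  F...FT
  TF.FTT
Step 3: 6 trees catch fire, 8 burn out
  ......
  TF...F
  ....FT
  .....F
  F...FT
Step 4: 3 trees catch fire, 6 burn out
  ......
  F.....
  .....F
  ......
  .....F
Step 5: 0 trees catch fire, 3 burn out
  ......
  ......
  ......
  ......
  ......

......
......
......
......
......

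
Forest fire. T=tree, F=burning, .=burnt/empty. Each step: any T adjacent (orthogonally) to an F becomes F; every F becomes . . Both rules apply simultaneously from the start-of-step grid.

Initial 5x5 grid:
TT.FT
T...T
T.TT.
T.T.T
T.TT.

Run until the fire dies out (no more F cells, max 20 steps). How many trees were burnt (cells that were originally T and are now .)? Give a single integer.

Answer: 2

Derivation:
Step 1: +1 fires, +1 burnt (F count now 1)
Step 2: +1 fires, +1 burnt (F count now 1)
Step 3: +0 fires, +1 burnt (F count now 0)
Fire out after step 3
Initially T: 14, now '.': 13
Total burnt (originally-T cells now '.'): 2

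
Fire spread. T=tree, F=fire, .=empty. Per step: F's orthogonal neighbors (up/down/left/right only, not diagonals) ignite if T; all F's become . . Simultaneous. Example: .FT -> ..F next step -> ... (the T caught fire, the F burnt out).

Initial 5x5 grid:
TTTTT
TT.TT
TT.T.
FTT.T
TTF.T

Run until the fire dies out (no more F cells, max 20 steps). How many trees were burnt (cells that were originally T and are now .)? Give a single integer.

Answer: 16

Derivation:
Step 1: +5 fires, +2 burnt (F count now 5)
Step 2: +2 fires, +5 burnt (F count now 2)
Step 3: +2 fires, +2 burnt (F count now 2)
Step 4: +1 fires, +2 burnt (F count now 1)
Step 5: +1 fires, +1 burnt (F count now 1)
Step 6: +1 fires, +1 burnt (F count now 1)
Step 7: +2 fires, +1 burnt (F count now 2)
Step 8: +2 fires, +2 burnt (F count now 2)
Step 9: +0 fires, +2 burnt (F count now 0)
Fire out after step 9
Initially T: 18, now '.': 23
Total burnt (originally-T cells now '.'): 16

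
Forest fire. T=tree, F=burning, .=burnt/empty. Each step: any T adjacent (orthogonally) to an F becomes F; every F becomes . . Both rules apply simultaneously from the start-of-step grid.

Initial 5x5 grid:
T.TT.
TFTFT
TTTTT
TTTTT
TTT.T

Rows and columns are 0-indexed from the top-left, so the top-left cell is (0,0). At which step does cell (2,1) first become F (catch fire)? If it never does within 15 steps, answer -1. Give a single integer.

Step 1: cell (2,1)='F' (+6 fires, +2 burnt)
  -> target ignites at step 1
Step 2: cell (2,1)='.' (+7 fires, +6 burnt)
Step 3: cell (2,1)='.' (+4 fires, +7 burnt)
Step 4: cell (2,1)='.' (+3 fires, +4 burnt)
Step 5: cell (2,1)='.' (+0 fires, +3 burnt)
  fire out at step 5

1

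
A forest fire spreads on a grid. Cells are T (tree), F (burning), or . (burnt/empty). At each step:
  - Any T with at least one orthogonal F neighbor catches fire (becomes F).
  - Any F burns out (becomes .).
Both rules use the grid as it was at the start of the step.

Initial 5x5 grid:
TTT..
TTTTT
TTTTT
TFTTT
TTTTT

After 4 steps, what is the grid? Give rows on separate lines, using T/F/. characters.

Step 1: 4 trees catch fire, 1 burn out
  TTT..
  TTTTT
  TFTTT
  F.FTT
  TFTTT
Step 2: 6 trees catch fire, 4 burn out
  TTT..
  TFTTT
  F.FTT
  ...FT
  F.FTT
Step 3: 6 trees catch fire, 6 burn out
  TFT..
  F.FTT
  ...FT
  ....F
  ...FT
Step 4: 5 trees catch fire, 6 burn out
  F.F..
  ...FT
  ....F
  .....
  ....F

F.F..
...FT
....F
.....
....F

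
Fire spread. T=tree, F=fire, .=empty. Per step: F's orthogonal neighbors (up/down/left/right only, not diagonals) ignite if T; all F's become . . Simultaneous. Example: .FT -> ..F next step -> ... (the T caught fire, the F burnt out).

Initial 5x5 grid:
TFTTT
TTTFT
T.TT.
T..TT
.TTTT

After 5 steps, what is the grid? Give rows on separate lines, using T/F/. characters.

Step 1: 7 trees catch fire, 2 burn out
  F.FFT
  TFF.F
  T.TF.
  T..TT
  .TTTT
Step 2: 4 trees catch fire, 7 burn out
  ....F
  F....
  T.F..
  T..FT
  .TTTT
Step 3: 3 trees catch fire, 4 burn out
  .....
  .....
  F....
  T...F
  .TTFT
Step 4: 3 trees catch fire, 3 burn out
  .....
  .....
  .....
  F....
  .TF.F
Step 5: 1 trees catch fire, 3 burn out
  .....
  .....
  .....
  .....
  .F...

.....
.....
.....
.....
.F...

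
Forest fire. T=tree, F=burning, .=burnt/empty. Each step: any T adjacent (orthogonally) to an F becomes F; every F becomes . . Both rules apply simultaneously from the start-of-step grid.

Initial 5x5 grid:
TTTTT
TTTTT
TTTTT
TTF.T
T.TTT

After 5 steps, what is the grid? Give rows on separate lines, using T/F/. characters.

Step 1: 3 trees catch fire, 1 burn out
  TTTTT
  TTTTT
  TTFTT
  TF..T
  T.FTT
Step 2: 5 trees catch fire, 3 burn out
  TTTTT
  TTFTT
  TF.FT
  F...T
  T..FT
Step 3: 7 trees catch fire, 5 burn out
  TTFTT
  TF.FT
  F...F
  ....T
  F...F
Step 4: 5 trees catch fire, 7 burn out
  TF.FT
  F...F
  .....
  ....F
  .....
Step 5: 2 trees catch fire, 5 burn out
  F...F
  .....
  .....
  .....
  .....

F...F
.....
.....
.....
.....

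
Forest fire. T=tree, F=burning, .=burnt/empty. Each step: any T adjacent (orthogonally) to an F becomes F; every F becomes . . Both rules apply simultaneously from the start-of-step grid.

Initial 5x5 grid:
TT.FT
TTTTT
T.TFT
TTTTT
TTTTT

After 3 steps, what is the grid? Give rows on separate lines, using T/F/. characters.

Step 1: 5 trees catch fire, 2 burn out
  TT..F
  TTTFT
  T.F.F
  TTTFT
  TTTTT
Step 2: 5 trees catch fire, 5 burn out
  TT...
  TTF.F
  T....
  TTF.F
  TTTFT
Step 3: 4 trees catch fire, 5 burn out
  TT...
  TF...
  T....
  TF...
  TTF.F

TT...
TF...
T....
TF...
TTF.F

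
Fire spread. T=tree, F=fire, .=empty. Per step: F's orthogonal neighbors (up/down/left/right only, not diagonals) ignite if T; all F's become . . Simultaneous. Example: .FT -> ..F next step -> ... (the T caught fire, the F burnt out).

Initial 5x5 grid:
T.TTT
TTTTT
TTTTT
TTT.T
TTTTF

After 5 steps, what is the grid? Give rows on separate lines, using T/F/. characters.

Step 1: 2 trees catch fire, 1 burn out
  T.TTT
  TTTTT
  TTTTT
  TTT.F
  TTTF.
Step 2: 2 trees catch fire, 2 burn out
  T.TTT
  TTTTT
  TTTTF
  TTT..
  TTF..
Step 3: 4 trees catch fire, 2 burn out
  T.TTT
  TTTTF
  TTTF.
  TTF..
  TF...
Step 4: 5 trees catch fire, 4 burn out
  T.TTF
  TTTF.
  TTF..
  TF...
  F....
Step 5: 4 trees catch fire, 5 burn out
  T.TF.
  TTF..
  TF...
  F....
  .....

T.TF.
TTF..
TF...
F....
.....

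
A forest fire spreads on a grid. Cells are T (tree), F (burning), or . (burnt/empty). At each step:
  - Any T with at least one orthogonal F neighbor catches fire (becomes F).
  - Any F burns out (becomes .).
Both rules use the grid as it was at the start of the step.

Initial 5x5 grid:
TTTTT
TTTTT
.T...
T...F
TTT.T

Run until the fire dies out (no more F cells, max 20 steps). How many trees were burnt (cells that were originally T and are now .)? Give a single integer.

Answer: 1

Derivation:
Step 1: +1 fires, +1 burnt (F count now 1)
Step 2: +0 fires, +1 burnt (F count now 0)
Fire out after step 2
Initially T: 16, now '.': 10
Total burnt (originally-T cells now '.'): 1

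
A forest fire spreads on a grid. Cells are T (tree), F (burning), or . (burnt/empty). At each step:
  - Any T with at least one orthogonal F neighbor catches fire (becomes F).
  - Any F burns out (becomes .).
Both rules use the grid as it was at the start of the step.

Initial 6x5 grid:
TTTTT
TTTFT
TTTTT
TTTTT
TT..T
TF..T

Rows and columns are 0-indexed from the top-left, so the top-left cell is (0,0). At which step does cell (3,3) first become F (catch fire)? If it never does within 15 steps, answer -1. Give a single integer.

Step 1: cell (3,3)='T' (+6 fires, +2 burnt)
Step 2: cell (3,3)='F' (+8 fires, +6 burnt)
  -> target ignites at step 2
Step 3: cell (3,3)='.' (+6 fires, +8 burnt)
Step 4: cell (3,3)='.' (+3 fires, +6 burnt)
Step 5: cell (3,3)='.' (+1 fires, +3 burnt)
Step 6: cell (3,3)='.' (+0 fires, +1 burnt)
  fire out at step 6

2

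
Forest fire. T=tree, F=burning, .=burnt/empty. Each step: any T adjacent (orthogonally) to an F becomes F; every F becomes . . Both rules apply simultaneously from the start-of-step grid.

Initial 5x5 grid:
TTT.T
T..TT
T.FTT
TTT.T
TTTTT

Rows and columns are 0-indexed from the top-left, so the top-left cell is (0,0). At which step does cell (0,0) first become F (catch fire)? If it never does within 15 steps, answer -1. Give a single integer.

Step 1: cell (0,0)='T' (+2 fires, +1 burnt)
Step 2: cell (0,0)='T' (+4 fires, +2 burnt)
Step 3: cell (0,0)='T' (+5 fires, +4 burnt)
Step 4: cell (0,0)='T' (+4 fires, +5 burnt)
Step 5: cell (0,0)='T' (+1 fires, +4 burnt)
Step 6: cell (0,0)='F' (+1 fires, +1 burnt)
  -> target ignites at step 6
Step 7: cell (0,0)='.' (+1 fires, +1 burnt)
Step 8: cell (0,0)='.' (+1 fires, +1 burnt)
Step 9: cell (0,0)='.' (+0 fires, +1 burnt)
  fire out at step 9

6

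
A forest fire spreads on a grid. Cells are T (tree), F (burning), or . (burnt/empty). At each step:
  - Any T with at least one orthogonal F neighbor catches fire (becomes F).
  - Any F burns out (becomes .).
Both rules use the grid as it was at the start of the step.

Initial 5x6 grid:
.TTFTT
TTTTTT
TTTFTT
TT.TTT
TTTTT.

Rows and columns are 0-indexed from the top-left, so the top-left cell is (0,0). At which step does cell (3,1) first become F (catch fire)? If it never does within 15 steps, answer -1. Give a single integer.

Step 1: cell (3,1)='T' (+6 fires, +2 burnt)
Step 2: cell (3,1)='T' (+8 fires, +6 burnt)
Step 3: cell (3,1)='F' (+7 fires, +8 burnt)
  -> target ignites at step 3
Step 4: cell (3,1)='.' (+3 fires, +7 burnt)
Step 5: cell (3,1)='.' (+1 fires, +3 burnt)
Step 6: cell (3,1)='.' (+0 fires, +1 burnt)
  fire out at step 6

3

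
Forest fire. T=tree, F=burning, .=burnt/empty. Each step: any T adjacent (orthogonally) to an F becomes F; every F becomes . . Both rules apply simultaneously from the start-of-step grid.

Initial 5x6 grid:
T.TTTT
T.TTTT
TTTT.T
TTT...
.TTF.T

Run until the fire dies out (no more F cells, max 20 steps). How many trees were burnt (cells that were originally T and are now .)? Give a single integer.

Step 1: +1 fires, +1 burnt (F count now 1)
Step 2: +2 fires, +1 burnt (F count now 2)
Step 3: +2 fires, +2 burnt (F count now 2)
Step 4: +4 fires, +2 burnt (F count now 4)
Step 5: +3 fires, +4 burnt (F count now 3)
Step 6: +3 fires, +3 burnt (F count now 3)
Step 7: +3 fires, +3 burnt (F count now 3)
Step 8: +2 fires, +3 burnt (F count now 2)
Step 9: +0 fires, +2 burnt (F count now 0)
Fire out after step 9
Initially T: 21, now '.': 29
Total burnt (originally-T cells now '.'): 20

Answer: 20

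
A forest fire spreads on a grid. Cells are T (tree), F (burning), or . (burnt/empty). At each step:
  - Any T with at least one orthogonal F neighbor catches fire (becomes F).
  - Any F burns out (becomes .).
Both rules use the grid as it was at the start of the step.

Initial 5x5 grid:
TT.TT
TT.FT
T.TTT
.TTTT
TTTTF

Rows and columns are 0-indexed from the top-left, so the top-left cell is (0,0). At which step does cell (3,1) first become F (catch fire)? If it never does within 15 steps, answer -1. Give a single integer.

Step 1: cell (3,1)='T' (+5 fires, +2 burnt)
Step 2: cell (3,1)='T' (+5 fires, +5 burnt)
Step 3: cell (3,1)='T' (+2 fires, +5 burnt)
Step 4: cell (3,1)='F' (+2 fires, +2 burnt)
  -> target ignites at step 4
Step 5: cell (3,1)='.' (+0 fires, +2 burnt)
  fire out at step 5

4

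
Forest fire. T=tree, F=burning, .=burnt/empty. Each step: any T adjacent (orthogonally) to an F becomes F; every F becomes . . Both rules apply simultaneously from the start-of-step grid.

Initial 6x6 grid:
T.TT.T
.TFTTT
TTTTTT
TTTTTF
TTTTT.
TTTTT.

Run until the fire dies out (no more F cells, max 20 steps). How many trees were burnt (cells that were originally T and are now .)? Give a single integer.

Step 1: +6 fires, +2 burnt (F count now 6)
Step 2: +9 fires, +6 burnt (F count now 9)
Step 3: +6 fires, +9 burnt (F count now 6)
Step 4: +4 fires, +6 burnt (F count now 4)
Step 5: +2 fires, +4 burnt (F count now 2)
Step 6: +1 fires, +2 burnt (F count now 1)
Step 7: +0 fires, +1 burnt (F count now 0)
Fire out after step 7
Initially T: 29, now '.': 35
Total burnt (originally-T cells now '.'): 28

Answer: 28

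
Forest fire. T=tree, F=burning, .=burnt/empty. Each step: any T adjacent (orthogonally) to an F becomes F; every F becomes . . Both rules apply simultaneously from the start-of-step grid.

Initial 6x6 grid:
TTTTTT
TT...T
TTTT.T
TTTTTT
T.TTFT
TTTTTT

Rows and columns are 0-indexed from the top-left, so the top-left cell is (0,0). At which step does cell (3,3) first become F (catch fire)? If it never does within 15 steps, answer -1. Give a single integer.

Step 1: cell (3,3)='T' (+4 fires, +1 burnt)
Step 2: cell (3,3)='F' (+5 fires, +4 burnt)
  -> target ignites at step 2
Step 3: cell (3,3)='.' (+4 fires, +5 burnt)
Step 4: cell (3,3)='.' (+4 fires, +4 burnt)
Step 5: cell (3,3)='.' (+4 fires, +4 burnt)
Step 6: cell (3,3)='.' (+4 fires, +4 burnt)
Step 7: cell (3,3)='.' (+3 fires, +4 burnt)
Step 8: cell (3,3)='.' (+2 fires, +3 burnt)
Step 9: cell (3,3)='.' (+0 fires, +2 burnt)
  fire out at step 9

2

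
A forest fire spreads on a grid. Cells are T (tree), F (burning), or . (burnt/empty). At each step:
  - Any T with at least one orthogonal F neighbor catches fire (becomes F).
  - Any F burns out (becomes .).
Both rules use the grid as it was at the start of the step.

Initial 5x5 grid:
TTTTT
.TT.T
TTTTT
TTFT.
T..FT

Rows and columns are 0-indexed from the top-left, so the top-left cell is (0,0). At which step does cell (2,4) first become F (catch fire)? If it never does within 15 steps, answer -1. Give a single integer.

Step 1: cell (2,4)='T' (+4 fires, +2 burnt)
Step 2: cell (2,4)='T' (+4 fires, +4 burnt)
Step 3: cell (2,4)='F' (+5 fires, +4 burnt)
  -> target ignites at step 3
Step 4: cell (2,4)='.' (+3 fires, +5 burnt)
Step 5: cell (2,4)='.' (+2 fires, +3 burnt)
Step 6: cell (2,4)='.' (+0 fires, +2 burnt)
  fire out at step 6

3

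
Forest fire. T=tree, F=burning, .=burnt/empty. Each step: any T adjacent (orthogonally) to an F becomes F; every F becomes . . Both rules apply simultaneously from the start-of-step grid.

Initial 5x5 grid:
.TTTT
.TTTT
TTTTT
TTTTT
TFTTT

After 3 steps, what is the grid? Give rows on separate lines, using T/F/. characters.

Step 1: 3 trees catch fire, 1 burn out
  .TTTT
  .TTTT
  TTTTT
  TFTTT
  F.FTT
Step 2: 4 trees catch fire, 3 burn out
  .TTTT
  .TTTT
  TFTTT
  F.FTT
  ...FT
Step 3: 5 trees catch fire, 4 burn out
  .TTTT
  .FTTT
  F.FTT
  ...FT
  ....F

.TTTT
.FTTT
F.FTT
...FT
....F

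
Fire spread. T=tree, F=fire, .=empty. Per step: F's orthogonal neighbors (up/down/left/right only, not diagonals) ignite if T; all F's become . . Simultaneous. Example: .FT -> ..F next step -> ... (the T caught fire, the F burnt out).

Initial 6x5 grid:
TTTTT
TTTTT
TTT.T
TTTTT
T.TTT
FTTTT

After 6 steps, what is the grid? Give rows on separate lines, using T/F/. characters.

Step 1: 2 trees catch fire, 1 burn out
  TTTTT
  TTTTT
  TTT.T
  TTTTT
  F.TTT
  .FTTT
Step 2: 2 trees catch fire, 2 burn out
  TTTTT
  TTTTT
  TTT.T
  FTTTT
  ..TTT
  ..FTT
Step 3: 4 trees catch fire, 2 burn out
  TTTTT
  TTTTT
  FTT.T
  .FTTT
  ..FTT
  ...FT
Step 4: 5 trees catch fire, 4 burn out
  TTTTT
  FTTTT
  .FT.T
  ..FTT
  ...FT
  ....F
Step 5: 5 trees catch fire, 5 burn out
  FTTTT
  .FTTT
  ..F.T
  ...FT
  ....F
  .....
Step 6: 3 trees catch fire, 5 burn out
  .FTTT
  ..FTT
  ....T
  ....F
  .....
  .....

.FTTT
..FTT
....T
....F
.....
.....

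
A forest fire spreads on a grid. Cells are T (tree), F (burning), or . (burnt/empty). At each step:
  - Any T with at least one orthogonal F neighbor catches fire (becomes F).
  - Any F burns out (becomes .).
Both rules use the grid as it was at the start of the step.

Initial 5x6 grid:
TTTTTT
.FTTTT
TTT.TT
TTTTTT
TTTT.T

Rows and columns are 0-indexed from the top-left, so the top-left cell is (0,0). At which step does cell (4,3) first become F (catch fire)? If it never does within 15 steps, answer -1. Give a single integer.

Step 1: cell (4,3)='T' (+3 fires, +1 burnt)
Step 2: cell (4,3)='T' (+6 fires, +3 burnt)
Step 3: cell (4,3)='T' (+5 fires, +6 burnt)
Step 4: cell (4,3)='T' (+6 fires, +5 burnt)
Step 5: cell (4,3)='F' (+4 fires, +6 burnt)
  -> target ignites at step 5
Step 6: cell (4,3)='.' (+1 fires, +4 burnt)
Step 7: cell (4,3)='.' (+1 fires, +1 burnt)
Step 8: cell (4,3)='.' (+0 fires, +1 burnt)
  fire out at step 8

5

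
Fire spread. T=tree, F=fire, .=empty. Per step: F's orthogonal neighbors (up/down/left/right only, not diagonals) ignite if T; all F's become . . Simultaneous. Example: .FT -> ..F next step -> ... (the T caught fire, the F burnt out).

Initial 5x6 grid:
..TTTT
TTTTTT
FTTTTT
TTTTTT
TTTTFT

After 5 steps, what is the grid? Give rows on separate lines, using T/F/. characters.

Step 1: 6 trees catch fire, 2 burn out
  ..TTTT
  FTTTTT
  .FTTTT
  FTTTFT
  TTTF.F
Step 2: 8 trees catch fire, 6 burn out
  ..TTTT
  .FTTTT
  ..FTFT
  .FTF.F
  FTF...
Step 3: 6 trees catch fire, 8 burn out
  ..TTTT
  ..FTFT
  ...F.F
  ..F...
  .F....
Step 4: 4 trees catch fire, 6 burn out
  ..FTFT
  ...F.F
  ......
  ......
  ......
Step 5: 2 trees catch fire, 4 burn out
  ...F.F
  ......
  ......
  ......
  ......

...F.F
......
......
......
......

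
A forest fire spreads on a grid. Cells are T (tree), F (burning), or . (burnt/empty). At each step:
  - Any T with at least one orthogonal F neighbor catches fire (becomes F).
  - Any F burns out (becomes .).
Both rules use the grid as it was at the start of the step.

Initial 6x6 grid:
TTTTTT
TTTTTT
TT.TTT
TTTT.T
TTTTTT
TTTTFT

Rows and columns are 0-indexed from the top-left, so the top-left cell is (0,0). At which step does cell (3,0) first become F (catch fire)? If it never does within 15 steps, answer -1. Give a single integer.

Step 1: cell (3,0)='T' (+3 fires, +1 burnt)
Step 2: cell (3,0)='T' (+3 fires, +3 burnt)
Step 3: cell (3,0)='T' (+4 fires, +3 burnt)
Step 4: cell (3,0)='T' (+5 fires, +4 burnt)
Step 5: cell (3,0)='T' (+5 fires, +5 burnt)
Step 6: cell (3,0)='F' (+6 fires, +5 burnt)
  -> target ignites at step 6
Step 7: cell (3,0)='.' (+4 fires, +6 burnt)
Step 8: cell (3,0)='.' (+2 fires, +4 burnt)
Step 9: cell (3,0)='.' (+1 fires, +2 burnt)
Step 10: cell (3,0)='.' (+0 fires, +1 burnt)
  fire out at step 10

6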